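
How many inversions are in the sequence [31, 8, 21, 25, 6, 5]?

12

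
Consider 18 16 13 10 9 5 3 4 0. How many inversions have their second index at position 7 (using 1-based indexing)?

6

The element at index 7 is 3.
Elements before it: 18, 16, 13, 10, 9, 5
Those larger than 3: 18, 16, 13, 10, 9, 5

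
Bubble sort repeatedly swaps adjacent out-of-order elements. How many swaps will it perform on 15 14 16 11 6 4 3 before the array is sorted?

19 swaps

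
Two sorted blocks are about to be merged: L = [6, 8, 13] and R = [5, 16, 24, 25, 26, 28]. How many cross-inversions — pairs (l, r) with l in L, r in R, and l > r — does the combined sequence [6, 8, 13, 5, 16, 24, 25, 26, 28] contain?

Count, for every r in R, how many entries of L exceed r:
r = 5: 6, 8, 13 → 3
r = 16: none → 0
r = 24: none → 0
r = 25: none → 0
r = 26: none → 0
r = 28: none → 0
Cross-inversions: 3 + 0 + 0 + 0 + 0 + 0 = 3

3 split inversions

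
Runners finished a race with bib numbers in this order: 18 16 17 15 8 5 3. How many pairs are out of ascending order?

20 inversions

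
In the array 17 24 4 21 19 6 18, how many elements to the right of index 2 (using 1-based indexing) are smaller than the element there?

The element at index 2 is 24.
Elements after it: 4, 21, 19, 6, 18
Those smaller than 24: 4, 21, 19, 6, 18

5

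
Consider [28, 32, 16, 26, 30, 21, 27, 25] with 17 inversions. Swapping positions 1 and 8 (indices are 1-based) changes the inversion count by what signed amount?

Positions 1 and 8 hold 28 and 25; after swapping, the array is [25, 32, 16, 26, 30, 21, 27, 28].
Element-by-element contributions:
25: 2
32: 6
16: 0
26: 1
30: 3
21: 0
27: 0
28: 0
Sum: 2 + 6 + 0 + 1 + 3 + 0 + 0 + 0 = 12
Change: 12 − 17 = -5

-5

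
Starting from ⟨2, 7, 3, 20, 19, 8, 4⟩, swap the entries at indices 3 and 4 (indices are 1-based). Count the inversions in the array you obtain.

Positions 3 and 4 hold 3 and 20; after swapping, the array is [2, 7, 20, 3, 19, 8, 4].
For each element, count later entries that are smaller:
2: 0
7: 2
20: 4
3: 0
19: 2
8: 1
4: 0
Sum: 0 + 2 + 4 + 0 + 2 + 1 + 0 = 9

9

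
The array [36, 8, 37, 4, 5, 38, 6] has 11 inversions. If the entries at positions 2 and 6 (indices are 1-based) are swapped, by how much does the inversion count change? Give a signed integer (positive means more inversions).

+3

Positions 2 and 6 hold 8 and 38; after swapping, the array is [36, 38, 37, 4, 5, 8, 6].
For each element, count later entries that are smaller:
36 → 4, 5, 8, 6 → 4
38 → 37, 4, 5, 8, 6 → 5
37 → 4, 5, 8, 6 → 4
4 → none → 0
5 → none → 0
8 → 6 → 1
6 → none → 0
Sum: 4 + 5 + 4 + 0 + 0 + 1 + 0 = 14
Change: 14 − 11 = +3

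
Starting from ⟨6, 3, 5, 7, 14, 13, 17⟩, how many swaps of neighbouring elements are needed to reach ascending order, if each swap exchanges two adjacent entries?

3 adjacent swaps

Each adjacent swap fixes exactly one inversion, so the minimum swap count equals the number of inversions.
Count inversions — for each element, later elements that are smaller:
6: 3, 5 → 2
3: none → 0
5: none → 0
7: none → 0
14: 13 → 1
13: none → 0
17: none → 0
Total inversions: 2 + 0 + 0 + 0 + 1 + 0 + 0 = 3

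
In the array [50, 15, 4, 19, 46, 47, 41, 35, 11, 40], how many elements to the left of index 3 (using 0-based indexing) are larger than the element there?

The element at index 3 is 19.
Elements before it: 50, 15, 4
Those larger than 19: 50

1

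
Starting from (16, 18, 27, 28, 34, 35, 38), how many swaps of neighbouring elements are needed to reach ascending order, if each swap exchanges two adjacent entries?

0

Each adjacent swap fixes exactly one inversion, so the minimum swap count equals the number of inversions.
Count inversions — for each element, later elements that are smaller:
16: none → 0
18: none → 0
27: none → 0
28: none → 0
34: none → 0
35: none → 0
38: none → 0
Total inversions: 0 + 0 + 0 + 0 + 0 + 0 + 0 = 0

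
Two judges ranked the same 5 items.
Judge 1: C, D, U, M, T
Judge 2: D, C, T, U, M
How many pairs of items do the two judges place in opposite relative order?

Assign each item its position (1..5) in the first ordering, then rewrite the second ordering as that position sequence:
positions: C→1, D→2, U→3, M→4, T→5
second ordering as positions: [2, 1, 5, 3, 4]
Discordant pairs = inversions in this position sequence.
2: 1 → 1
1: 0
5: 3, 4 → 2
3: 0
4: 0
Total: 1 + 0 + 2 + 0 + 0 = 3

Discordant pairs: 3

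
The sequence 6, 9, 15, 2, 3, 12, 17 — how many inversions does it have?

For each element, count later entries that are smaller:
6: 2
9: 2
15: 3
2: 0
3: 0
12: 0
17: 0
Sum: 2 + 2 + 3 + 0 + 0 + 0 + 0 = 7

Inversions: 7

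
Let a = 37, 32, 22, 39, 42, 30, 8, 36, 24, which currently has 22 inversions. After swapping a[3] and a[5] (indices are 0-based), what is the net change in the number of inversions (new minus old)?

-1

Positions 3 and 5 hold 39 and 30; after swapping, the array is [37, 32, 22, 30, 42, 39, 8, 36, 24].
For each element, count later entries that are smaller:
37: 6
32: 4
22: 1
30: 2
42: 4
39: 3
8: 0
36: 1
24: 0
Sum: 6 + 4 + 1 + 2 + 4 + 3 + 0 + 1 + 0 = 21
Change: 21 − 22 = -1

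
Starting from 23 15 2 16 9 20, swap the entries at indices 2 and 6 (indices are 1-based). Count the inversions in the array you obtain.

Positions 2 and 6 hold 15 and 20; after swapping, the array is [23, 20, 2, 16, 9, 15].
For each element, count later entries that are smaller:
23: 5
20: 4
2: 0
16: 2
9: 0
15: 0
Sum: 5 + 4 + 0 + 2 + 0 + 0 = 11

11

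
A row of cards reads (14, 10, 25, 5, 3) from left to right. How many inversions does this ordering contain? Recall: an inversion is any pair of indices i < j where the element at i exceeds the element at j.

Inversions: 8

Out-of-order index pairs (0-indexed):
(0,1): 14 > 10
(0,3): 14 > 5
(0,4): 14 > 3
(1,3): 10 > 5
(1,4): 10 > 3
(2,3): 25 > 5
(2,4): 25 > 3
(3,4): 5 > 3
That's 8 pairs.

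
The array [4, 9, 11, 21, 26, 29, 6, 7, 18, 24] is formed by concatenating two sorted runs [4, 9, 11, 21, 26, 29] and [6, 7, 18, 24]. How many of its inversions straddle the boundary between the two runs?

15

For each element r of the right run, count left-run elements greater than r:
r = 6: 9, 11, 21, 26, 29 → 5
r = 7: 9, 11, 21, 26, 29 → 5
r = 18: 21, 26, 29 → 3
r = 24: 26, 29 → 2
Cross-inversions: 5 + 5 + 3 + 2 = 15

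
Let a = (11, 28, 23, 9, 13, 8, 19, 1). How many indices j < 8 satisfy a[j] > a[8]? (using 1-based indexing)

The element at index 8 is 1.
Elements before it: 11, 28, 23, 9, 13, 8, 19
Those larger than 1: 11, 28, 23, 9, 13, 8, 19

7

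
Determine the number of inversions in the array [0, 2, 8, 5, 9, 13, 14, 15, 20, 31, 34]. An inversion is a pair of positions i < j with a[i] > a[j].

1 inversion

Element-by-element contributions:
0: 0
2: 0
8: 1
5: 0
9: 0
13: 0
14: 0
15: 0
20: 0
31: 0
34: 0
Sum: 0 + 0 + 1 + 0 + 0 + 0 + 0 + 0 + 0 + 0 + 0 = 1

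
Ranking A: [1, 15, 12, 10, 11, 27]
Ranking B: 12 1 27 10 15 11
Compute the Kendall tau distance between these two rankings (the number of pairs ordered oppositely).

6 discordant pairs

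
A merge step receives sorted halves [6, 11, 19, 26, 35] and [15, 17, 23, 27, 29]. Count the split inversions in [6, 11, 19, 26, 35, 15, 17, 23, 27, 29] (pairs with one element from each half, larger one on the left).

For each element r of the right run, count left-run elements greater than r:
r = 15: 19, 26, 35 → 3
r = 17: 19, 26, 35 → 3
r = 23: 26, 35 → 2
r = 27: 35 → 1
r = 29: 35 → 1
Cross-inversions: 3 + 3 + 2 + 1 + 1 = 10

10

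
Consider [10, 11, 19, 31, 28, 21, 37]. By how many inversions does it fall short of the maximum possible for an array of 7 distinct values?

18 inversions short

Maximum inversions for 7 distinct elements is C(7, 2) = 7·6/2 = 21.
Current inversions — for each element, count later smaller elements:
10: 0
11: 0
19: 0
31: 2
28: 1
21: 0
37: 0
Current total: 0 + 0 + 0 + 2 + 1 + 0 + 0 = 3
Shortfall: 21 − 3 = 18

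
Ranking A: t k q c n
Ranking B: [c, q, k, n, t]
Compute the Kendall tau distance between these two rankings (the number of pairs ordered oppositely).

Discordant pairs: 7

Assign each item its position (1..5) in the first ordering, then rewrite the second ordering as that position sequence:
positions: t→1, k→2, q→3, c→4, n→5
second ordering as positions: [4, 3, 2, 5, 1]
Discordant pairs = inversions in this position sequence.
4: 3, 2, 1 → 3
3: 2, 1 → 2
2: 1 → 1
5: 1 → 1
1: 0
Total: 3 + 2 + 1 + 1 + 0 = 7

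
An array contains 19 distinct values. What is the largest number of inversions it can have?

The maximum occurs when the array is in strictly decreasing order: every one of the C(19, 2) pairs is inverted.
C(19, 2) = 19·18/2 = 171

171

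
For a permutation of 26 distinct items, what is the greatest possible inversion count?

There are 325 inversions.

A reversed (strictly descending) arrangement makes every pair an inversion, giving C(26, 2) inversions.
C(26, 2) = 26·25/2 = 325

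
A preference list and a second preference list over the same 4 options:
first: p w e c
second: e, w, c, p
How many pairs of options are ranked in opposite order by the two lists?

4

Assign each item its position (1..4) in the first ordering, then rewrite the second ordering as that position sequence:
positions: p→1, w→2, e→3, c→4
second ordering as positions: [3, 2, 4, 1]
Discordant pairs = inversions in this position sequence.
3: 2, 1 → 2
2: 1 → 1
4: 1 → 1
1: 0
Total: 2 + 1 + 1 + 0 = 4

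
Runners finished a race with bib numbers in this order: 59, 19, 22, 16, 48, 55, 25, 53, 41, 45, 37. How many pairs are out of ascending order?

Inversions: 26

Element-by-element contributions:
59 → 19, 22, 16, 48, 55, 25, 53, 41, 45, 37 → 10
19 → 16 → 1
22 → 16 → 1
16 → none → 0
48 → 25, 41, 45, 37 → 4
55 → 25, 53, 41, 45, 37 → 5
25 → none → 0
53 → 41, 45, 37 → 3
41 → 37 → 1
45 → 37 → 1
37 → none → 0
Sum: 10 + 1 + 1 + 0 + 4 + 5 + 0 + 3 + 1 + 1 + 0 = 26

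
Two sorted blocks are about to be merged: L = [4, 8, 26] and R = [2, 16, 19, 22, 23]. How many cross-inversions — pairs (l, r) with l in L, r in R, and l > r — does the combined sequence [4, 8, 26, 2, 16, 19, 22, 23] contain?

Split inversions: 7

Take each right-half value and tally the left-half values above it:
r = 2: 4, 8, 26 → 3
r = 16: 26 → 1
r = 19: 26 → 1
r = 22: 26 → 1
r = 23: 26 → 1
Cross-inversions: 3 + 1 + 1 + 1 + 1 = 7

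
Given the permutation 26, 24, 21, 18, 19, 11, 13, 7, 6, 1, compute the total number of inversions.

43

Count, for each position, how many later elements it exceeds:
26 → 24, 21, 18, 19, 11, 13, 7, 6, 1 → 9
24 → 21, 18, 19, 11, 13, 7, 6, 1 → 8
21 → 18, 19, 11, 13, 7, 6, 1 → 7
18 → 11, 13, 7, 6, 1 → 5
19 → 11, 13, 7, 6, 1 → 5
11 → 7, 6, 1 → 3
13 → 7, 6, 1 → 3
7 → 6, 1 → 2
6 → 1 → 1
1 → none → 0
Sum: 9 + 8 + 7 + 5 + 5 + 3 + 3 + 2 + 1 + 0 = 43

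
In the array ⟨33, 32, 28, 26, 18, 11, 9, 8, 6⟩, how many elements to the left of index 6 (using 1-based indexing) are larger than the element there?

5

The element at index 6 is 11.
Elements before it: 33, 32, 28, 26, 18
Those larger than 11: 33, 32, 28, 26, 18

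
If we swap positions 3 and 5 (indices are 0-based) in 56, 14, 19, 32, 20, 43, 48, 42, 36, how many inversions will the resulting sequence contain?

15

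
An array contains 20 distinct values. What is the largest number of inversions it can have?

Inversions: 190

A reversed (strictly descending) arrangement makes every pair an inversion, giving C(20, 2) inversions.
C(20, 2) = 20·19/2 = 190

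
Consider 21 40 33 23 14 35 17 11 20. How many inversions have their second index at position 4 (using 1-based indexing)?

2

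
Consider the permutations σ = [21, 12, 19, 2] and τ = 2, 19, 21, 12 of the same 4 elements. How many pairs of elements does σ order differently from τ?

5

Assign each item its position (1..4) in the first ordering, then rewrite the second ordering as that position sequence:
positions: 21→1, 12→2, 19→3, 2→4
second ordering as positions: [4, 3, 1, 2]
Discordant pairs = inversions in this position sequence.
4: 3, 1, 2 → 3
3: 1, 2 → 2
1: 0
2: 0
Total: 3 + 2 + 0 + 0 = 5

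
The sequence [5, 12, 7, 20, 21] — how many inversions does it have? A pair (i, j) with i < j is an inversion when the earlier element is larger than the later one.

Inversions: 1

Out-of-order index pairs (0-indexed):
(1,2): 12 > 7
That's 1 pair.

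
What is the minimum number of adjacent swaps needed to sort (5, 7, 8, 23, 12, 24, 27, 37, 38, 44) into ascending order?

The minimum number of adjacent swaps to sort an array equals its inversion count, since every such swap removes exactly one inversion.
Count inversions — for each element, later elements that are smaller:
5: none → 0
7: none → 0
8: none → 0
23: 12 → 1
12: none → 0
24: none → 0
27: none → 0
37: none → 0
38: none → 0
44: none → 0
Total inversions: 0 + 0 + 0 + 1 + 0 + 0 + 0 + 0 + 0 + 0 = 1

1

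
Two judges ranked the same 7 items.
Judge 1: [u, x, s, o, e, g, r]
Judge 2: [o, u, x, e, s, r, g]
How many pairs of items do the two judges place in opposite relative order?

There are 5 discordant pairs.

Assign each item its position (1..7) in the first ordering, then rewrite the second ordering as that position sequence:
positions: u→1, x→2, s→3, o→4, e→5, g→6, r→7
second ordering as positions: [4, 1, 2, 5, 3, 7, 6]
Discordant pairs = inversions in this position sequence.
4: 1, 2, 3 → 3
1: 0
2: 0
5: 3 → 1
3: 0
7: 6 → 1
6: 0
Total: 3 + 0 + 0 + 1 + 0 + 1 + 0 = 5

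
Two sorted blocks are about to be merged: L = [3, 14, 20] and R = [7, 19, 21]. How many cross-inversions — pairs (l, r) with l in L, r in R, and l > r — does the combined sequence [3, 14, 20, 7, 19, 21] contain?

There are 3 split inversions.

Count, for every r in R, how many entries of L exceed r:
r = 7: 14, 20 → 2
r = 19: 20 → 1
r = 21: none → 0
Cross-inversions: 2 + 1 + 0 = 3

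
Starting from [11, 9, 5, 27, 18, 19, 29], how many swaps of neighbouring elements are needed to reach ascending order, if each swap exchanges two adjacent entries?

The minimum number of adjacent swaps to sort an array equals its inversion count, since every such swap removes exactly one inversion.
Count inversions — for each element, later elements that are smaller:
11: 9, 5 → 2
9: 5 → 1
5: none → 0
27: 18, 19 → 2
18: none → 0
19: none → 0
29: none → 0
Total inversions: 2 + 1 + 0 + 2 + 0 + 0 + 0 = 5

5 adjacent swaps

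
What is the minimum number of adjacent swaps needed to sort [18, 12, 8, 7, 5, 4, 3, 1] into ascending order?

28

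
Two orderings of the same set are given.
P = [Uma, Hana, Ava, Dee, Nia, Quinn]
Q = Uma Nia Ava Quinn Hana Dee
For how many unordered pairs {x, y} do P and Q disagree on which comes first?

6 disagreeing pairs

Assign each item its position (1..6) in the first ordering, then rewrite the second ordering as that position sequence:
positions: Uma→1, Hana→2, Ava→3, Dee→4, Nia→5, Quinn→6
second ordering as positions: [1, 5, 3, 6, 2, 4]
Discordant pairs = inversions in this position sequence.
1: 0
5: 3, 2, 4 → 3
3: 2 → 1
6: 2, 4 → 2
2: 0
4: 0
Total: 0 + 3 + 1 + 2 + 0 + 0 = 6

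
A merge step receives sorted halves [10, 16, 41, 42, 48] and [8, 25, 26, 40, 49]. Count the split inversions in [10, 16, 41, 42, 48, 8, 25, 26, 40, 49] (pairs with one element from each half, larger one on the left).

Count, for every r in R, how many entries of L exceed r:
r = 8: 10, 16, 41, 42, 48 → 5
r = 25: 41, 42, 48 → 3
r = 26: 41, 42, 48 → 3
r = 40: 41, 42, 48 → 3
r = 49: none → 0
Cross-inversions: 5 + 3 + 3 + 3 + 0 = 14

14 split inversions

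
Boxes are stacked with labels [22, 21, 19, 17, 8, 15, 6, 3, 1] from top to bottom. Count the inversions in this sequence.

Element-by-element contributions:
22: 8
21: 7
19: 6
17: 5
8: 3
15: 3
6: 2
3: 1
1: 0
Sum: 8 + 7 + 6 + 5 + 3 + 3 + 2 + 1 + 0 = 35

35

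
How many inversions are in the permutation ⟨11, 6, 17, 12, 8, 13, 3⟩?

Element-by-element contributions:
11: 3
6: 1
17: 4
12: 2
8: 1
13: 1
3: 0
Sum: 3 + 1 + 4 + 2 + 1 + 1 + 0 = 12

12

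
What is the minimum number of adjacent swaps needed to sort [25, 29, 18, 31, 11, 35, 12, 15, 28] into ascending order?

Minimum adjacent swaps = number of inversions (each swap of adjacent out-of-order elements removes one inversion and no swap can remove more).
Count inversions — for each element, later elements that are smaller:
25: 18, 11, 12, 15 → 4
29: 18, 11, 12, 15, 28 → 5
18: 11, 12, 15 → 3
31: 11, 12, 15, 28 → 4
11: none → 0
35: 12, 15, 28 → 3
12: none → 0
15: none → 0
28: none → 0
Total inversions: 4 + 5 + 3 + 4 + 0 + 3 + 0 + 0 + 0 = 19

19 adjacent swaps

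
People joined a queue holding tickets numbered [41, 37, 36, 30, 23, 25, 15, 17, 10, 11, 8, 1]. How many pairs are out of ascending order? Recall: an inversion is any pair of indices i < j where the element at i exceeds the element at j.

Inversions: 63

Element-by-element contributions:
41 → 37, 36, 30, 23, 25, 15, 17, 10, 11, 8, 1 → 11
37 → 36, 30, 23, 25, 15, 17, 10, 11, 8, 1 → 10
36 → 30, 23, 25, 15, 17, 10, 11, 8, 1 → 9
30 → 23, 25, 15, 17, 10, 11, 8, 1 → 8
23 → 15, 17, 10, 11, 8, 1 → 6
25 → 15, 17, 10, 11, 8, 1 → 6
15 → 10, 11, 8, 1 → 4
17 → 10, 11, 8, 1 → 4
10 → 8, 1 → 2
11 → 8, 1 → 2
8 → 1 → 1
1 → none → 0
Sum: 11 + 10 + 9 + 8 + 6 + 6 + 4 + 4 + 2 + 2 + 1 + 0 = 63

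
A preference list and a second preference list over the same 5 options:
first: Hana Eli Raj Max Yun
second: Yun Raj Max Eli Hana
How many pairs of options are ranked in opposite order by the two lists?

9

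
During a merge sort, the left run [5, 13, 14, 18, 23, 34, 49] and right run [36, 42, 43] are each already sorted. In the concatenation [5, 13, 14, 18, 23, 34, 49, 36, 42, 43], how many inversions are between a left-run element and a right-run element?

3

Count, for every r in R, how many entries of L exceed r:
r = 36: 49 → 1
r = 42: 49 → 1
r = 43: 49 → 1
Cross-inversions: 1 + 1 + 1 = 3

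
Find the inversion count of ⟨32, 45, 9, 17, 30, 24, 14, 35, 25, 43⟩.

20 inversions

Element-by-element contributions:
32: 6
45: 8
9: 0
17: 1
30: 3
24: 1
14: 0
35: 1
25: 0
43: 0
Sum: 6 + 8 + 0 + 1 + 3 + 1 + 0 + 1 + 0 + 0 = 20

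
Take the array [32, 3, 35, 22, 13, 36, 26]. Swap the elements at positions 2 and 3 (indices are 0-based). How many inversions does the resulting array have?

Positions 2 and 3 hold 35 and 22; after swapping, the array is [32, 3, 22, 35, 13, 36, 26].
Element-by-element contributions:
32: 4
3: 0
22: 1
35: 2
13: 0
36: 1
26: 0
Sum: 4 + 0 + 1 + 2 + 0 + 1 + 0 = 8

8 inversions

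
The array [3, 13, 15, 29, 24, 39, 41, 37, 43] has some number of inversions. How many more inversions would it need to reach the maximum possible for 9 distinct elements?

Maximum inversions for 9 distinct elements is C(9, 2) = 9·8/2 = 36.
Current inversions — for each element, count later smaller elements:
3: 0
13: 0
15: 0
29: 1
24: 0
39: 1
41: 1
37: 0
43: 0
Current total: 0 + 0 + 0 + 1 + 0 + 1 + 1 + 0 + 0 = 3
Shortfall: 36 − 3 = 33

33 inversions short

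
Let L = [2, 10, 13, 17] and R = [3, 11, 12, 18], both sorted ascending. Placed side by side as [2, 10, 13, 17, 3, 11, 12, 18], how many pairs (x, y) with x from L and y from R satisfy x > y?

7 split inversions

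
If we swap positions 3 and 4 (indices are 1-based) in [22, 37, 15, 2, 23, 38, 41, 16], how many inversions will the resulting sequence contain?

10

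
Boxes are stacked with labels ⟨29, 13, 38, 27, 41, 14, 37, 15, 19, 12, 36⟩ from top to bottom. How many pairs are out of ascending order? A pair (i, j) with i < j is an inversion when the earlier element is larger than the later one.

Element-by-element contributions:
29: 6
13: 1
38: 7
27: 4
41: 6
14: 1
37: 4
15: 1
19: 1
12: 0
36: 0
Sum: 6 + 1 + 7 + 4 + 6 + 1 + 4 + 1 + 1 + 0 + 0 = 31

31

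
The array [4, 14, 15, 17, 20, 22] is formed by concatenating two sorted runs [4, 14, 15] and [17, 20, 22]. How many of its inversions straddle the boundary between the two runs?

Take each right-half value and tally the left-half values above it:
r = 17: none → 0
r = 20: none → 0
r = 22: none → 0
Cross-inversions: 0 + 0 + 0 = 0

There are 0 split inversions.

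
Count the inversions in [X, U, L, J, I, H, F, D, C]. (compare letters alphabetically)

36

Element-by-element contributions:
X → U, L, J, I, H, F, D, C → 8
U → L, J, I, H, F, D, C → 7
L → J, I, H, F, D, C → 6
J → I, H, F, D, C → 5
I → H, F, D, C → 4
H → F, D, C → 3
F → D, C → 2
D → C → 1
C → none → 0
Sum: 8 + 7 + 6 + 5 + 4 + 3 + 2 + 1 + 0 = 36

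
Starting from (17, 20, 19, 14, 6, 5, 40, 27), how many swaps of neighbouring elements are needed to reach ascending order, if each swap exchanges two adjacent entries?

There are 14 adjacent swaps.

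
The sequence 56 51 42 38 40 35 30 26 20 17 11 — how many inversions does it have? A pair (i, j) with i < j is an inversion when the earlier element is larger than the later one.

For each element, count later entries that are smaller:
56 → 51, 42, 38, 40, 35, 30, 26, 20, 17, 11 → 10
51 → 42, 38, 40, 35, 30, 26, 20, 17, 11 → 9
42 → 38, 40, 35, 30, 26, 20, 17, 11 → 8
38 → 35, 30, 26, 20, 17, 11 → 6
40 → 35, 30, 26, 20, 17, 11 → 6
35 → 30, 26, 20, 17, 11 → 5
30 → 26, 20, 17, 11 → 4
26 → 20, 17, 11 → 3
20 → 17, 11 → 2
17 → 11 → 1
11 → none → 0
Sum: 10 + 9 + 8 + 6 + 6 + 5 + 4 + 3 + 2 + 1 + 0 = 54

54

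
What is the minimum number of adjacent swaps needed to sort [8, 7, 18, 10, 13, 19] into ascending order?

Minimum adjacent swaps = number of inversions (each swap of adjacent out-of-order elements removes one inversion and no swap can remove more).
Count inversions — for each element, later elements that are smaller:
8: 7 → 1
7: none → 0
18: 10, 13 → 2
10: none → 0
13: none → 0
19: none → 0
Total inversions: 1 + 0 + 2 + 0 + 0 + 0 = 3

3 adjacent swaps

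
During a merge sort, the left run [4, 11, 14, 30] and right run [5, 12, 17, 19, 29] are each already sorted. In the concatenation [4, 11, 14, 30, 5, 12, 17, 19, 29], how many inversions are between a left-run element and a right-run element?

8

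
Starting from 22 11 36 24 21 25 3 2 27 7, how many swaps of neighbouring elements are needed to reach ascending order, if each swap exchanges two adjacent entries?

Minimum adjacent swaps = number of inversions (each swap of adjacent out-of-order elements removes one inversion and no swap can remove more).
Count inversions — for each element, later elements that are smaller:
22: 11, 21, 3, 2, 7 → 5
11: 3, 2, 7 → 3
36: 24, 21, 25, 3, 2, 27, 7 → 7
24: 21, 3, 2, 7 → 4
21: 3, 2, 7 → 3
25: 3, 2, 7 → 3
3: 2 → 1
2: none → 0
27: 7 → 1
7: none → 0
Total inversions: 5 + 3 + 7 + 4 + 3 + 3 + 1 + 0 + 1 + 0 = 27

27 swaps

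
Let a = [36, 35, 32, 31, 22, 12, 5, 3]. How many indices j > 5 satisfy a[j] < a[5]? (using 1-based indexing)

3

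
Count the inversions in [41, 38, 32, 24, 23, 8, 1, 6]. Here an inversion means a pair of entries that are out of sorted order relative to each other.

There are 27 inversions.

Element-by-element contributions:
41: 7
38: 6
32: 5
24: 4
23: 3
8: 2
1: 0
6: 0
Sum: 7 + 6 + 5 + 4 + 3 + 2 + 0 + 0 = 27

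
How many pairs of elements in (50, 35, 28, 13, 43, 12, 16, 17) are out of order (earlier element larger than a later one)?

There are 20 out-of-order pairs.

For each element, count later entries that are smaller:
50: 7
35: 5
28: 4
13: 1
43: 3
12: 0
16: 0
17: 0
Sum: 7 + 5 + 4 + 1 + 3 + 0 + 0 + 0 = 20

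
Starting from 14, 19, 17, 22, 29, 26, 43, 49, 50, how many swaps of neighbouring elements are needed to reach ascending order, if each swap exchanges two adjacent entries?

The minimum number of adjacent swaps to sort an array equals its inversion count, since every such swap removes exactly one inversion.
Count inversions — for each element, later elements that are smaller:
14: none → 0
19: 17 → 1
17: none → 0
22: none → 0
29: 26 → 1
26: none → 0
43: none → 0
49: none → 0
50: none → 0
Total inversions: 0 + 1 + 0 + 0 + 1 + 0 + 0 + 0 + 0 = 2

2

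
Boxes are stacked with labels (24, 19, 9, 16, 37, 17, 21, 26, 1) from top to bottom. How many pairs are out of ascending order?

Element-by-element contributions:
24: 6
19: 4
9: 1
16: 1
37: 4
17: 1
21: 1
26: 1
1: 0
Sum: 6 + 4 + 1 + 1 + 4 + 1 + 1 + 1 + 0 = 19

19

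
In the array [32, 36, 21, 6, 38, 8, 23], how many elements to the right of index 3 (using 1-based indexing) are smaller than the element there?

The element at index 3 is 21.
Elements after it: 6, 38, 8, 23
Those smaller than 21: 6, 8

2 such elements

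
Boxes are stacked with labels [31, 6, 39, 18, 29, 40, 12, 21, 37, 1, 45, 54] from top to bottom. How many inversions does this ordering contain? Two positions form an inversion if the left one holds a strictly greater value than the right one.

Sweep left to right; for each value list the smaller values that follow it:
31: 6
6: 1
39: 6
18: 2
29: 3
40: 4
12: 1
21: 1
37: 1
1: 0
45: 0
54: 0
Sum: 6 + 1 + 6 + 2 + 3 + 4 + 1 + 1 + 1 + 0 + 0 + 0 = 25

25 inversions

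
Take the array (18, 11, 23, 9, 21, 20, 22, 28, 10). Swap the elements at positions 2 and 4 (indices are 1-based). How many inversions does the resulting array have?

Positions 2 and 4 hold 11 and 9; after swapping, the array is [18, 9, 23, 11, 21, 20, 22, 28, 10].
Element-by-element contributions:
18 → 9, 11, 10 → 3
9 → none → 0
23 → 11, 21, 20, 22, 10 → 5
11 → 10 → 1
21 → 20, 10 → 2
20 → 10 → 1
22 → 10 → 1
28 → 10 → 1
10 → none → 0
Sum: 3 + 0 + 5 + 1 + 2 + 1 + 1 + 1 + 0 = 14

14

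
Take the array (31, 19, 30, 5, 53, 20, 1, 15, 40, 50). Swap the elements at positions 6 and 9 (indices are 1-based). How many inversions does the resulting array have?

22

Positions 6 and 9 hold 20 and 40; after swapping, the array is [31, 19, 30, 5, 53, 40, 1, 15, 20, 50].
Element-by-element contributions:
31: 6
19: 3
30: 4
5: 1
53: 5
40: 3
1: 0
15: 0
20: 0
50: 0
Sum: 6 + 3 + 4 + 1 + 5 + 3 + 0 + 0 + 0 + 0 = 22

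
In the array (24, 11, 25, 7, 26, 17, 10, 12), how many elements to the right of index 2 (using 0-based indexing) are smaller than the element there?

4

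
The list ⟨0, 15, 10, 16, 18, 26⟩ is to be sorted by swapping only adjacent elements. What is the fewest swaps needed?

1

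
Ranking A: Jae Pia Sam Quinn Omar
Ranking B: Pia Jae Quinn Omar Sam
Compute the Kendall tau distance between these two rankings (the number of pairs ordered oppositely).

Assign each item its position (1..5) in the first ordering, then rewrite the second ordering as that position sequence:
positions: Jae→1, Pia→2, Sam→3, Quinn→4, Omar→5
second ordering as positions: [2, 1, 4, 5, 3]
Discordant pairs = inversions in this position sequence.
2: 1 → 1
1: 0
4: 3 → 1
5: 3 → 1
3: 0
Total: 1 + 0 + 1 + 1 + 0 = 3

3 discordant pairs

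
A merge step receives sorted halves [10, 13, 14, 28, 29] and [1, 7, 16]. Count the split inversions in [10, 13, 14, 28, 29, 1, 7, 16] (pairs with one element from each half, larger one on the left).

Count, for every r in R, how many entries of L exceed r:
r = 1: 10, 13, 14, 28, 29 → 5
r = 7: 10, 13, 14, 28, 29 → 5
r = 16: 28, 29 → 2
Cross-inversions: 5 + 5 + 2 = 12

There are 12 split inversions.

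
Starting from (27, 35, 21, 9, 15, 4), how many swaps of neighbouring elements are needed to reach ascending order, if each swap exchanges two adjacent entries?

Minimum adjacent swaps = number of inversions (each swap of adjacent out-of-order elements removes one inversion and no swap can remove more).
Count inversions — for each element, later elements that are smaller:
27: 21, 9, 15, 4 → 4
35: 21, 9, 15, 4 → 4
21: 9, 15, 4 → 3
9: 4 → 1
15: 4 → 1
4: none → 0
Total inversions: 4 + 4 + 3 + 1 + 1 + 0 = 13

There are 13 adjacent swaps.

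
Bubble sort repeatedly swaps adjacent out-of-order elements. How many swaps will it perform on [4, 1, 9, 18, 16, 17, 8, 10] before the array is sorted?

10

Each adjacent swap fixes exactly one inversion, so the minimum swap count equals the number of inversions.
Count inversions — for each element, later elements that are smaller:
4: 1 → 1
1: none → 0
9: 8 → 1
18: 16, 17, 8, 10 → 4
16: 8, 10 → 2
17: 8, 10 → 2
8: none → 0
10: none → 0
Total inversions: 1 + 0 + 1 + 4 + 2 + 2 + 0 + 0 = 10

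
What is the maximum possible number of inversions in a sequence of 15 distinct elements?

105 inversions

The maximum occurs when the array is in strictly decreasing order: every one of the C(15, 2) pairs is inverted.
C(15, 2) = 15·14/2 = 105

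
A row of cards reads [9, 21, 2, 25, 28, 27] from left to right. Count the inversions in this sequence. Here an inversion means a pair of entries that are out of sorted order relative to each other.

3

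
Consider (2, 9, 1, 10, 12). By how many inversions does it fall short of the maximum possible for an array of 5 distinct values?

8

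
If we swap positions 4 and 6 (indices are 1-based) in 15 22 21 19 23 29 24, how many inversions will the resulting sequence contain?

Inversions: 7

Positions 4 and 6 hold 19 and 29; after swapping, the array is [15, 22, 21, 29, 23, 19, 24].
For each element, count later entries that are smaller:
15 → none → 0
22 → 21, 19 → 2
21 → 19 → 1
29 → 23, 19, 24 → 3
23 → 19 → 1
19 → none → 0
24 → none → 0
Sum: 0 + 2 + 1 + 3 + 1 + 0 + 0 = 7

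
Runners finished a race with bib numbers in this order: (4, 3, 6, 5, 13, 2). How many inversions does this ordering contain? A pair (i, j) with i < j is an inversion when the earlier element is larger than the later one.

Listing every pair i<j with a[i]>a[j] (using 1-based positions):
(1,2): 4 > 3
(1,6): 4 > 2
(2,6): 3 > 2
(3,4): 6 > 5
(3,6): 6 > 2
(4,6): 5 > 2
(5,6): 13 > 2
That's 7 pairs.

7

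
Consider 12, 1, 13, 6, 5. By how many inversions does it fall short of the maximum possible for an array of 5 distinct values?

Maximum inversions for 5 distinct elements is C(5, 2) = 5·4/2 = 10.
Current inversions — for each element, count later smaller elements:
12: 3
1: 0
13: 2
6: 1
5: 0
Current total: 3 + 0 + 2 + 1 + 0 = 6
Shortfall: 10 − 6 = 4

4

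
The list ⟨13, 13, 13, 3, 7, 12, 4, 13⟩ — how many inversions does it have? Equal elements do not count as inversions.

Count, for each position, how many later elements it exceeds:
13: 4
13: 4
13: 4
3: 0
7: 1
12: 1
4: 0
13: 0
Sum: 4 + 4 + 4 + 0 + 1 + 1 + 0 + 0 = 14

14 inversions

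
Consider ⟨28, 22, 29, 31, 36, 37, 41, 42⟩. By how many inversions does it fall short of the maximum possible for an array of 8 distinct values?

Maximum inversions for 8 distinct elements is C(8, 2) = 8·7/2 = 28.
Current inversions — for each element, count later smaller elements:
28: 1
22: 0
29: 0
31: 0
36: 0
37: 0
41: 0
42: 0
Current total: 1 + 0 + 0 + 0 + 0 + 0 + 0 + 0 = 1
Shortfall: 28 − 1 = 27

27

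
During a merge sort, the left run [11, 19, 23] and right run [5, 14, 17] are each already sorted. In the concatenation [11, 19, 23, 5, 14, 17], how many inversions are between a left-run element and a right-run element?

For each element r of the right run, count left-run elements greater than r:
r = 5: 11, 19, 23 → 3
r = 14: 19, 23 → 2
r = 17: 19, 23 → 2
Cross-inversions: 3 + 2 + 2 = 7

7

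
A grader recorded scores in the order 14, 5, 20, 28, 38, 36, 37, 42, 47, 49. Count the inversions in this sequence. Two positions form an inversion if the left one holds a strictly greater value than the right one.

Out-of-order pairs: 3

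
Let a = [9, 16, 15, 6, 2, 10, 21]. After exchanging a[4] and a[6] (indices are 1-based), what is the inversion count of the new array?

Positions 4 and 6 hold 6 and 10; after swapping, the array is [9, 16, 15, 10, 2, 6, 21].
Sweep left to right; for each value list the smaller values that follow it:
9: 2
16: 4
15: 3
10: 2
2: 0
6: 0
21: 0
Sum: 2 + 4 + 3 + 2 + 0 + 0 + 0 = 11

11 inversions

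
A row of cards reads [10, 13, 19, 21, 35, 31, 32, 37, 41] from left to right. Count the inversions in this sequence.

For each element, count later entries that are smaller:
10 → none → 0
13 → none → 0
19 → none → 0
21 → none → 0
35 → 31, 32 → 2
31 → none → 0
32 → none → 0
37 → none → 0
41 → none → 0
Sum: 0 + 0 + 0 + 0 + 2 + 0 + 0 + 0 + 0 = 2

2 inversions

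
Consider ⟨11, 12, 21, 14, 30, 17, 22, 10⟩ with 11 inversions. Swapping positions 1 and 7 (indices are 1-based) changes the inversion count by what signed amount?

+9

Positions 1 and 7 hold 11 and 22; after swapping, the array is [22, 12, 21, 14, 30, 17, 11, 10].
Sweep left to right; for each value list the smaller values that follow it:
22 → 12, 21, 14, 17, 11, 10 → 6
12 → 11, 10 → 2
21 → 14, 17, 11, 10 → 4
14 → 11, 10 → 2
30 → 17, 11, 10 → 3
17 → 11, 10 → 2
11 → 10 → 1
10 → none → 0
Sum: 6 + 2 + 4 + 2 + 3 + 2 + 1 + 0 = 20
Change: 20 − 11 = +9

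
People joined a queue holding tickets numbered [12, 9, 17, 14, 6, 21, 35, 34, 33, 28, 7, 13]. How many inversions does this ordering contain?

For each element, count later entries that are smaller:
12 → 9, 6, 7 → 3
9 → 6, 7 → 2
17 → 14, 6, 7, 13 → 4
14 → 6, 7, 13 → 3
6 → none → 0
21 → 7, 13 → 2
35 → 34, 33, 28, 7, 13 → 5
34 → 33, 28, 7, 13 → 4
33 → 28, 7, 13 → 3
28 → 7, 13 → 2
7 → none → 0
13 → none → 0
Sum: 3 + 2 + 4 + 3 + 0 + 2 + 5 + 4 + 3 + 2 + 0 + 0 = 28

28 inversions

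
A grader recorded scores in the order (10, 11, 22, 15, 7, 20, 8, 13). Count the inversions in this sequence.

There are 14 out-of-order pairs.

Count, for each position, how many later elements it exceeds:
10 → 7, 8 → 2
11 → 7, 8 → 2
22 → 15, 7, 20, 8, 13 → 5
15 → 7, 8, 13 → 3
7 → none → 0
20 → 8, 13 → 2
8 → none → 0
13 → none → 0
Sum: 2 + 2 + 5 + 3 + 0 + 2 + 0 + 0 = 14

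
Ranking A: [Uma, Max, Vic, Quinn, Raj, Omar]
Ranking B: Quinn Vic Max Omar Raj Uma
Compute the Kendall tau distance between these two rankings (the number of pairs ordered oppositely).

Discordant pairs: 9

Assign each item its position (1..6) in the first ordering, then rewrite the second ordering as that position sequence:
positions: Uma→1, Max→2, Vic→3, Quinn→4, Raj→5, Omar→6
second ordering as positions: [4, 3, 2, 6, 5, 1]
Discordant pairs = inversions in this position sequence.
4: 3, 2, 1 → 3
3: 2, 1 → 2
2: 1 → 1
6: 5, 1 → 2
5: 1 → 1
1: 0
Total: 3 + 2 + 1 + 2 + 1 + 0 = 9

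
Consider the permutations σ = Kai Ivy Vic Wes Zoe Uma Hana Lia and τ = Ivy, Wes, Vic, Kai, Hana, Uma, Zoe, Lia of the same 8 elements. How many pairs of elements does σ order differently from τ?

7

Assign each item its position (1..8) in the first ordering, then rewrite the second ordering as that position sequence:
positions: Kai→1, Ivy→2, Vic→3, Wes→4, Zoe→5, Uma→6, Hana→7, Lia→8
second ordering as positions: [2, 4, 3, 1, 7, 6, 5, 8]
Discordant pairs = inversions in this position sequence.
2: 1 → 1
4: 3, 1 → 2
3: 1 → 1
1: 0
7: 6, 5 → 2
6: 5 → 1
5: 0
8: 0
Total: 1 + 2 + 1 + 0 + 2 + 1 + 0 + 0 = 7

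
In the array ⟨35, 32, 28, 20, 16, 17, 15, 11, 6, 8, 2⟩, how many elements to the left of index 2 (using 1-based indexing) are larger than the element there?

1 such element

The element at index 2 is 32.
Elements before it: 35
Those larger than 32: 35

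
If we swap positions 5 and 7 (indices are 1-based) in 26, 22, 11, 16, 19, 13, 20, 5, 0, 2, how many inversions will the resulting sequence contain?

37

Positions 5 and 7 hold 19 and 20; after swapping, the array is [26, 22, 11, 16, 20, 13, 19, 5, 0, 2].
Count, for each position, how many later elements it exceeds:
26: 9
22: 8
11: 3
16: 4
20: 5
13: 3
19: 3
5: 2
0: 0
2: 0
Sum: 9 + 8 + 3 + 4 + 5 + 3 + 3 + 2 + 0 + 0 = 37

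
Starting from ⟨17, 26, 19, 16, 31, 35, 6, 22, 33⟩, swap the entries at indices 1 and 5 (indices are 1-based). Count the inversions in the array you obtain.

There are 19 inversions.

Positions 1 and 5 hold 17 and 31; after swapping, the array is [31, 26, 19, 16, 17, 35, 6, 22, 33].
For each element, count later entries that are smaller:
31: 6
26: 5
19: 3
16: 1
17: 1
35: 3
6: 0
22: 0
33: 0
Sum: 6 + 5 + 3 + 1 + 1 + 3 + 0 + 0 + 0 = 19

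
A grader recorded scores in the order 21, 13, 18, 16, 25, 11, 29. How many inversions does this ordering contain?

9

Inversion pairs (indices are 1-based):
(1,2): 21 > 13
(1,3): 21 > 18
(1,4): 21 > 16
(1,6): 21 > 11
(2,6): 13 > 11
(3,4): 18 > 16
(3,6): 18 > 11
(4,6): 16 > 11
(5,6): 25 > 11
That's 9 pairs.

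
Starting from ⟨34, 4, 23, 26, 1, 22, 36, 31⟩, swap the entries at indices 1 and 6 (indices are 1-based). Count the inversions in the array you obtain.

7

Positions 1 and 6 hold 34 and 22; after swapping, the array is [22, 4, 23, 26, 1, 34, 36, 31].
Element-by-element contributions:
22 → 4, 1 → 2
4 → 1 → 1
23 → 1 → 1
26 → 1 → 1
1 → none → 0
34 → 31 → 1
36 → 31 → 1
31 → none → 0
Sum: 2 + 1 + 1 + 1 + 0 + 1 + 1 + 0 = 7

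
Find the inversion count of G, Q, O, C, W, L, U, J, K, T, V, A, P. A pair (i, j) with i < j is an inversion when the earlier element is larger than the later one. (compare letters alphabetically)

37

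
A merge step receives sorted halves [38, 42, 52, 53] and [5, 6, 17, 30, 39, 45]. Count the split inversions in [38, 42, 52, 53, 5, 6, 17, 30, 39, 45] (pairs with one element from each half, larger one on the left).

Count, for every r in R, how many entries of L exceed r:
r = 5: 38, 42, 52, 53 → 4
r = 6: 38, 42, 52, 53 → 4
r = 17: 38, 42, 52, 53 → 4
r = 30: 38, 42, 52, 53 → 4
r = 39: 42, 52, 53 → 3
r = 45: 52, 53 → 2
Cross-inversions: 4 + 4 + 4 + 4 + 3 + 2 = 21

21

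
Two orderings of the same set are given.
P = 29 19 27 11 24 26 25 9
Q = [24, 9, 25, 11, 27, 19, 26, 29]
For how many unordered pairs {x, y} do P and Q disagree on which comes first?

22

Assign each item its position (1..8) in the first ordering, then rewrite the second ordering as that position sequence:
positions: 29→1, 19→2, 27→3, 11→4, 24→5, 26→6, 25→7, 9→8
second ordering as positions: [5, 8, 7, 4, 3, 2, 6, 1]
Discordant pairs = inversions in this position sequence.
5: 4, 3, 2, 1 → 4
8: 7, 4, 3, 2, 6, 1 → 6
7: 4, 3, 2, 6, 1 → 5
4: 3, 2, 1 → 3
3: 2, 1 → 2
2: 1 → 1
6: 1 → 1
1: 0
Total: 4 + 6 + 5 + 3 + 2 + 1 + 1 + 0 = 22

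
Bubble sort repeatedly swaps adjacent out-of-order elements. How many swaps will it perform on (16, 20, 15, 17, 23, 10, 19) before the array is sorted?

10

Minimum adjacent swaps = number of inversions (each swap of adjacent out-of-order elements removes one inversion and no swap can remove more).
Count inversions — for each element, later elements that are smaller:
16: 15, 10 → 2
20: 15, 17, 10, 19 → 4
15: 10 → 1
17: 10 → 1
23: 10, 19 → 2
10: none → 0
19: none → 0
Total inversions: 2 + 4 + 1 + 1 + 2 + 0 + 0 = 10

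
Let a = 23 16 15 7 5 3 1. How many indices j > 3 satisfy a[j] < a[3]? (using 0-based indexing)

3

The element at index 3 is 7.
Elements after it: 5, 3, 1
Those smaller than 7: 5, 3, 1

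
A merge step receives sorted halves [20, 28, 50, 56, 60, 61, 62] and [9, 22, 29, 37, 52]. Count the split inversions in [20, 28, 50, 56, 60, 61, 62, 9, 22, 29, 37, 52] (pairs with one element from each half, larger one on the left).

For each element r of the right run, count left-run elements greater than r:
r = 9: 20, 28, 50, 56, 60, 61, 62 → 7
r = 22: 28, 50, 56, 60, 61, 62 → 6
r = 29: 50, 56, 60, 61, 62 → 5
r = 37: 50, 56, 60, 61, 62 → 5
r = 52: 56, 60, 61, 62 → 4
Cross-inversions: 7 + 6 + 5 + 5 + 4 = 27

27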